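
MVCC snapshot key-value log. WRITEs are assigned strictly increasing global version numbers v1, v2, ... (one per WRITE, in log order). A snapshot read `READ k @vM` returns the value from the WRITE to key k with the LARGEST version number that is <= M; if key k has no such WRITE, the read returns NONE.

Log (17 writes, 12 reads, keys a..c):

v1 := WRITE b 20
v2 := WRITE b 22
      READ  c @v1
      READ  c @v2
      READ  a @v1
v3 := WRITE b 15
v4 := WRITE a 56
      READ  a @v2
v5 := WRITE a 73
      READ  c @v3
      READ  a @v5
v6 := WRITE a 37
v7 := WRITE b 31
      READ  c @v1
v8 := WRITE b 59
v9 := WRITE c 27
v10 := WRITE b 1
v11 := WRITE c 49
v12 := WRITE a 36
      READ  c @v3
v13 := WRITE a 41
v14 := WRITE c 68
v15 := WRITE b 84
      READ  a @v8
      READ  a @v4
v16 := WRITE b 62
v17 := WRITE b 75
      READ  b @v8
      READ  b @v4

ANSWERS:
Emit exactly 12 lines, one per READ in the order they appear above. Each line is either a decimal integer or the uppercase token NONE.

v1: WRITE b=20  (b history now [(1, 20)])
v2: WRITE b=22  (b history now [(1, 20), (2, 22)])
READ c @v1: history=[] -> no version <= 1 -> NONE
READ c @v2: history=[] -> no version <= 2 -> NONE
READ a @v1: history=[] -> no version <= 1 -> NONE
v3: WRITE b=15  (b history now [(1, 20), (2, 22), (3, 15)])
v4: WRITE a=56  (a history now [(4, 56)])
READ a @v2: history=[(4, 56)] -> no version <= 2 -> NONE
v5: WRITE a=73  (a history now [(4, 56), (5, 73)])
READ c @v3: history=[] -> no version <= 3 -> NONE
READ a @v5: history=[(4, 56), (5, 73)] -> pick v5 -> 73
v6: WRITE a=37  (a history now [(4, 56), (5, 73), (6, 37)])
v7: WRITE b=31  (b history now [(1, 20), (2, 22), (3, 15), (7, 31)])
READ c @v1: history=[] -> no version <= 1 -> NONE
v8: WRITE b=59  (b history now [(1, 20), (2, 22), (3, 15), (7, 31), (8, 59)])
v9: WRITE c=27  (c history now [(9, 27)])
v10: WRITE b=1  (b history now [(1, 20), (2, 22), (3, 15), (7, 31), (8, 59), (10, 1)])
v11: WRITE c=49  (c history now [(9, 27), (11, 49)])
v12: WRITE a=36  (a history now [(4, 56), (5, 73), (6, 37), (12, 36)])
READ c @v3: history=[(9, 27), (11, 49)] -> no version <= 3 -> NONE
v13: WRITE a=41  (a history now [(4, 56), (5, 73), (6, 37), (12, 36), (13, 41)])
v14: WRITE c=68  (c history now [(9, 27), (11, 49), (14, 68)])
v15: WRITE b=84  (b history now [(1, 20), (2, 22), (3, 15), (7, 31), (8, 59), (10, 1), (15, 84)])
READ a @v8: history=[(4, 56), (5, 73), (6, 37), (12, 36), (13, 41)] -> pick v6 -> 37
READ a @v4: history=[(4, 56), (5, 73), (6, 37), (12, 36), (13, 41)] -> pick v4 -> 56
v16: WRITE b=62  (b history now [(1, 20), (2, 22), (3, 15), (7, 31), (8, 59), (10, 1), (15, 84), (16, 62)])
v17: WRITE b=75  (b history now [(1, 20), (2, 22), (3, 15), (7, 31), (8, 59), (10, 1), (15, 84), (16, 62), (17, 75)])
READ b @v8: history=[(1, 20), (2, 22), (3, 15), (7, 31), (8, 59), (10, 1), (15, 84), (16, 62), (17, 75)] -> pick v8 -> 59
READ b @v4: history=[(1, 20), (2, 22), (3, 15), (7, 31), (8, 59), (10, 1), (15, 84), (16, 62), (17, 75)] -> pick v3 -> 15

Answer: NONE
NONE
NONE
NONE
NONE
73
NONE
NONE
37
56
59
15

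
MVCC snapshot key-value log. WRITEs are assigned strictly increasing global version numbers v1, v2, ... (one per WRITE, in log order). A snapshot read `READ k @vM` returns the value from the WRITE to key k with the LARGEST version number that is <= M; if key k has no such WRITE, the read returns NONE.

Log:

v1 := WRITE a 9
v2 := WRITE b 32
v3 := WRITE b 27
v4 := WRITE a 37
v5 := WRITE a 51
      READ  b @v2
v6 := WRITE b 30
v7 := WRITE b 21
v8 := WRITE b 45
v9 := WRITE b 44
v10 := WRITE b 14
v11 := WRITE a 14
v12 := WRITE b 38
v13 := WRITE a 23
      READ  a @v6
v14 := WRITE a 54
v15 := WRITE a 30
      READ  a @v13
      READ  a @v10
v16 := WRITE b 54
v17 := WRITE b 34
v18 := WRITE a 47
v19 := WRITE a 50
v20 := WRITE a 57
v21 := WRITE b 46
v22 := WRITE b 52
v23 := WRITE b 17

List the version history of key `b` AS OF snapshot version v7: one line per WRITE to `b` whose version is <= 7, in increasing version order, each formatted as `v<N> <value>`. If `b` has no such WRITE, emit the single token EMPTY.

Answer: v2 32
v3 27
v6 30
v7 21

Derivation:
Scan writes for key=b with version <= 7:
  v1 WRITE a 9 -> skip
  v2 WRITE b 32 -> keep
  v3 WRITE b 27 -> keep
  v4 WRITE a 37 -> skip
  v5 WRITE a 51 -> skip
  v6 WRITE b 30 -> keep
  v7 WRITE b 21 -> keep
  v8 WRITE b 45 -> drop (> snap)
  v9 WRITE b 44 -> drop (> snap)
  v10 WRITE b 14 -> drop (> snap)
  v11 WRITE a 14 -> skip
  v12 WRITE b 38 -> drop (> snap)
  v13 WRITE a 23 -> skip
  v14 WRITE a 54 -> skip
  v15 WRITE a 30 -> skip
  v16 WRITE b 54 -> drop (> snap)
  v17 WRITE b 34 -> drop (> snap)
  v18 WRITE a 47 -> skip
  v19 WRITE a 50 -> skip
  v20 WRITE a 57 -> skip
  v21 WRITE b 46 -> drop (> snap)
  v22 WRITE b 52 -> drop (> snap)
  v23 WRITE b 17 -> drop (> snap)
Collected: [(2, 32), (3, 27), (6, 30), (7, 21)]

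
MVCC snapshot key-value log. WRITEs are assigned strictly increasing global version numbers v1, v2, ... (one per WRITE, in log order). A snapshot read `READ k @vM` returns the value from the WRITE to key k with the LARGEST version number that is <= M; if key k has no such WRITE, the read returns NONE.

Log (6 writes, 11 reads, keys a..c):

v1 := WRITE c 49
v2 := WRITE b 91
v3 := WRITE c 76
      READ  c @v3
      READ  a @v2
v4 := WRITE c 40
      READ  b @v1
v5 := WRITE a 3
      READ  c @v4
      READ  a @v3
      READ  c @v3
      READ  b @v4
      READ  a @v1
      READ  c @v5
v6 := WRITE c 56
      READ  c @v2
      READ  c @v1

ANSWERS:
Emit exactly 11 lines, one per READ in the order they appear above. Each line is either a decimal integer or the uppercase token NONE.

Answer: 76
NONE
NONE
40
NONE
76
91
NONE
40
49
49

Derivation:
v1: WRITE c=49  (c history now [(1, 49)])
v2: WRITE b=91  (b history now [(2, 91)])
v3: WRITE c=76  (c history now [(1, 49), (3, 76)])
READ c @v3: history=[(1, 49), (3, 76)] -> pick v3 -> 76
READ a @v2: history=[] -> no version <= 2 -> NONE
v4: WRITE c=40  (c history now [(1, 49), (3, 76), (4, 40)])
READ b @v1: history=[(2, 91)] -> no version <= 1 -> NONE
v5: WRITE a=3  (a history now [(5, 3)])
READ c @v4: history=[(1, 49), (3, 76), (4, 40)] -> pick v4 -> 40
READ a @v3: history=[(5, 3)] -> no version <= 3 -> NONE
READ c @v3: history=[(1, 49), (3, 76), (4, 40)] -> pick v3 -> 76
READ b @v4: history=[(2, 91)] -> pick v2 -> 91
READ a @v1: history=[(5, 3)] -> no version <= 1 -> NONE
READ c @v5: history=[(1, 49), (3, 76), (4, 40)] -> pick v4 -> 40
v6: WRITE c=56  (c history now [(1, 49), (3, 76), (4, 40), (6, 56)])
READ c @v2: history=[(1, 49), (3, 76), (4, 40), (6, 56)] -> pick v1 -> 49
READ c @v1: history=[(1, 49), (3, 76), (4, 40), (6, 56)] -> pick v1 -> 49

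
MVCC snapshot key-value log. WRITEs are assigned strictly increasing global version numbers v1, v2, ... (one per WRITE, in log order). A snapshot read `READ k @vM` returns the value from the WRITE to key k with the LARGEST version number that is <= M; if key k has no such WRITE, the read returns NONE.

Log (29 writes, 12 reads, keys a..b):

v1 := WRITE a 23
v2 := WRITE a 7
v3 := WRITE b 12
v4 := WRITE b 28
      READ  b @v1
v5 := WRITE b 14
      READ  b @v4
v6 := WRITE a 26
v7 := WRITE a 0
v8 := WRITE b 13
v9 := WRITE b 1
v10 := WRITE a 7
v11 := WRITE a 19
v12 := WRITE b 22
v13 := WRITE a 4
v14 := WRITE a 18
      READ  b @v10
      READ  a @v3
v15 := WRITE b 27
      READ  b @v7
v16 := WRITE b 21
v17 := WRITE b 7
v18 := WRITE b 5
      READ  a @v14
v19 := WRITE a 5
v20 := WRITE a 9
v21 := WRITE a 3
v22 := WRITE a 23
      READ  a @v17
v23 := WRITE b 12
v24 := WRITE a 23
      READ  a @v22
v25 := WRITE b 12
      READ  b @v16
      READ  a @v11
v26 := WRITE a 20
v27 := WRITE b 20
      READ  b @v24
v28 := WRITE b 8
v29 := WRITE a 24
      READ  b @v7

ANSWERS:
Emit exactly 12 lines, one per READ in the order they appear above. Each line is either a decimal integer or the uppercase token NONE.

Answer: NONE
28
1
7
14
18
18
23
21
19
12
14

Derivation:
v1: WRITE a=23  (a history now [(1, 23)])
v2: WRITE a=7  (a history now [(1, 23), (2, 7)])
v3: WRITE b=12  (b history now [(3, 12)])
v4: WRITE b=28  (b history now [(3, 12), (4, 28)])
READ b @v1: history=[(3, 12), (4, 28)] -> no version <= 1 -> NONE
v5: WRITE b=14  (b history now [(3, 12), (4, 28), (5, 14)])
READ b @v4: history=[(3, 12), (4, 28), (5, 14)] -> pick v4 -> 28
v6: WRITE a=26  (a history now [(1, 23), (2, 7), (6, 26)])
v7: WRITE a=0  (a history now [(1, 23), (2, 7), (6, 26), (7, 0)])
v8: WRITE b=13  (b history now [(3, 12), (4, 28), (5, 14), (8, 13)])
v9: WRITE b=1  (b history now [(3, 12), (4, 28), (5, 14), (8, 13), (9, 1)])
v10: WRITE a=7  (a history now [(1, 23), (2, 7), (6, 26), (7, 0), (10, 7)])
v11: WRITE a=19  (a history now [(1, 23), (2, 7), (6, 26), (7, 0), (10, 7), (11, 19)])
v12: WRITE b=22  (b history now [(3, 12), (4, 28), (5, 14), (8, 13), (9, 1), (12, 22)])
v13: WRITE a=4  (a history now [(1, 23), (2, 7), (6, 26), (7, 0), (10, 7), (11, 19), (13, 4)])
v14: WRITE a=18  (a history now [(1, 23), (2, 7), (6, 26), (7, 0), (10, 7), (11, 19), (13, 4), (14, 18)])
READ b @v10: history=[(3, 12), (4, 28), (5, 14), (8, 13), (9, 1), (12, 22)] -> pick v9 -> 1
READ a @v3: history=[(1, 23), (2, 7), (6, 26), (7, 0), (10, 7), (11, 19), (13, 4), (14, 18)] -> pick v2 -> 7
v15: WRITE b=27  (b history now [(3, 12), (4, 28), (5, 14), (8, 13), (9, 1), (12, 22), (15, 27)])
READ b @v7: history=[(3, 12), (4, 28), (5, 14), (8, 13), (9, 1), (12, 22), (15, 27)] -> pick v5 -> 14
v16: WRITE b=21  (b history now [(3, 12), (4, 28), (5, 14), (8, 13), (9, 1), (12, 22), (15, 27), (16, 21)])
v17: WRITE b=7  (b history now [(3, 12), (4, 28), (5, 14), (8, 13), (9, 1), (12, 22), (15, 27), (16, 21), (17, 7)])
v18: WRITE b=5  (b history now [(3, 12), (4, 28), (5, 14), (8, 13), (9, 1), (12, 22), (15, 27), (16, 21), (17, 7), (18, 5)])
READ a @v14: history=[(1, 23), (2, 7), (6, 26), (7, 0), (10, 7), (11, 19), (13, 4), (14, 18)] -> pick v14 -> 18
v19: WRITE a=5  (a history now [(1, 23), (2, 7), (6, 26), (7, 0), (10, 7), (11, 19), (13, 4), (14, 18), (19, 5)])
v20: WRITE a=9  (a history now [(1, 23), (2, 7), (6, 26), (7, 0), (10, 7), (11, 19), (13, 4), (14, 18), (19, 5), (20, 9)])
v21: WRITE a=3  (a history now [(1, 23), (2, 7), (6, 26), (7, 0), (10, 7), (11, 19), (13, 4), (14, 18), (19, 5), (20, 9), (21, 3)])
v22: WRITE a=23  (a history now [(1, 23), (2, 7), (6, 26), (7, 0), (10, 7), (11, 19), (13, 4), (14, 18), (19, 5), (20, 9), (21, 3), (22, 23)])
READ a @v17: history=[(1, 23), (2, 7), (6, 26), (7, 0), (10, 7), (11, 19), (13, 4), (14, 18), (19, 5), (20, 9), (21, 3), (22, 23)] -> pick v14 -> 18
v23: WRITE b=12  (b history now [(3, 12), (4, 28), (5, 14), (8, 13), (9, 1), (12, 22), (15, 27), (16, 21), (17, 7), (18, 5), (23, 12)])
v24: WRITE a=23  (a history now [(1, 23), (2, 7), (6, 26), (7, 0), (10, 7), (11, 19), (13, 4), (14, 18), (19, 5), (20, 9), (21, 3), (22, 23), (24, 23)])
READ a @v22: history=[(1, 23), (2, 7), (6, 26), (7, 0), (10, 7), (11, 19), (13, 4), (14, 18), (19, 5), (20, 9), (21, 3), (22, 23), (24, 23)] -> pick v22 -> 23
v25: WRITE b=12  (b history now [(3, 12), (4, 28), (5, 14), (8, 13), (9, 1), (12, 22), (15, 27), (16, 21), (17, 7), (18, 5), (23, 12), (25, 12)])
READ b @v16: history=[(3, 12), (4, 28), (5, 14), (8, 13), (9, 1), (12, 22), (15, 27), (16, 21), (17, 7), (18, 5), (23, 12), (25, 12)] -> pick v16 -> 21
READ a @v11: history=[(1, 23), (2, 7), (6, 26), (7, 0), (10, 7), (11, 19), (13, 4), (14, 18), (19, 5), (20, 9), (21, 3), (22, 23), (24, 23)] -> pick v11 -> 19
v26: WRITE a=20  (a history now [(1, 23), (2, 7), (6, 26), (7, 0), (10, 7), (11, 19), (13, 4), (14, 18), (19, 5), (20, 9), (21, 3), (22, 23), (24, 23), (26, 20)])
v27: WRITE b=20  (b history now [(3, 12), (4, 28), (5, 14), (8, 13), (9, 1), (12, 22), (15, 27), (16, 21), (17, 7), (18, 5), (23, 12), (25, 12), (27, 20)])
READ b @v24: history=[(3, 12), (4, 28), (5, 14), (8, 13), (9, 1), (12, 22), (15, 27), (16, 21), (17, 7), (18, 5), (23, 12), (25, 12), (27, 20)] -> pick v23 -> 12
v28: WRITE b=8  (b history now [(3, 12), (4, 28), (5, 14), (8, 13), (9, 1), (12, 22), (15, 27), (16, 21), (17, 7), (18, 5), (23, 12), (25, 12), (27, 20), (28, 8)])
v29: WRITE a=24  (a history now [(1, 23), (2, 7), (6, 26), (7, 0), (10, 7), (11, 19), (13, 4), (14, 18), (19, 5), (20, 9), (21, 3), (22, 23), (24, 23), (26, 20), (29, 24)])
READ b @v7: history=[(3, 12), (4, 28), (5, 14), (8, 13), (9, 1), (12, 22), (15, 27), (16, 21), (17, 7), (18, 5), (23, 12), (25, 12), (27, 20), (28, 8)] -> pick v5 -> 14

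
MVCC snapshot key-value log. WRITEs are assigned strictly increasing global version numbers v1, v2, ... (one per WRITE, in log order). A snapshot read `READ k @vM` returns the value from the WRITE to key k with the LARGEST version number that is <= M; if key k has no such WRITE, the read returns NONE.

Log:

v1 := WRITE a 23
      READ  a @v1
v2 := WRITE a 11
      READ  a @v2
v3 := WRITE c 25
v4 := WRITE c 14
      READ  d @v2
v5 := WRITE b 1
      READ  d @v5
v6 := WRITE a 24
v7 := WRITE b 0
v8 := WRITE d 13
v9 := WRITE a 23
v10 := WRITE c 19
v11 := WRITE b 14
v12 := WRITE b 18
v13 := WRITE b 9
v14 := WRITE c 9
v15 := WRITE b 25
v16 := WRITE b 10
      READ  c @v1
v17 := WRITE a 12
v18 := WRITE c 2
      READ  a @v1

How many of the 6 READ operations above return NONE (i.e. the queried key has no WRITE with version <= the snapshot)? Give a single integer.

Answer: 3

Derivation:
v1: WRITE a=23  (a history now [(1, 23)])
READ a @v1: history=[(1, 23)] -> pick v1 -> 23
v2: WRITE a=11  (a history now [(1, 23), (2, 11)])
READ a @v2: history=[(1, 23), (2, 11)] -> pick v2 -> 11
v3: WRITE c=25  (c history now [(3, 25)])
v4: WRITE c=14  (c history now [(3, 25), (4, 14)])
READ d @v2: history=[] -> no version <= 2 -> NONE
v5: WRITE b=1  (b history now [(5, 1)])
READ d @v5: history=[] -> no version <= 5 -> NONE
v6: WRITE a=24  (a history now [(1, 23), (2, 11), (6, 24)])
v7: WRITE b=0  (b history now [(5, 1), (7, 0)])
v8: WRITE d=13  (d history now [(8, 13)])
v9: WRITE a=23  (a history now [(1, 23), (2, 11), (6, 24), (9, 23)])
v10: WRITE c=19  (c history now [(3, 25), (4, 14), (10, 19)])
v11: WRITE b=14  (b history now [(5, 1), (7, 0), (11, 14)])
v12: WRITE b=18  (b history now [(5, 1), (7, 0), (11, 14), (12, 18)])
v13: WRITE b=9  (b history now [(5, 1), (7, 0), (11, 14), (12, 18), (13, 9)])
v14: WRITE c=9  (c history now [(3, 25), (4, 14), (10, 19), (14, 9)])
v15: WRITE b=25  (b history now [(5, 1), (7, 0), (11, 14), (12, 18), (13, 9), (15, 25)])
v16: WRITE b=10  (b history now [(5, 1), (7, 0), (11, 14), (12, 18), (13, 9), (15, 25), (16, 10)])
READ c @v1: history=[(3, 25), (4, 14), (10, 19), (14, 9)] -> no version <= 1 -> NONE
v17: WRITE a=12  (a history now [(1, 23), (2, 11), (6, 24), (9, 23), (17, 12)])
v18: WRITE c=2  (c history now [(3, 25), (4, 14), (10, 19), (14, 9), (18, 2)])
READ a @v1: history=[(1, 23), (2, 11), (6, 24), (9, 23), (17, 12)] -> pick v1 -> 23
Read results in order: ['23', '11', 'NONE', 'NONE', 'NONE', '23']
NONE count = 3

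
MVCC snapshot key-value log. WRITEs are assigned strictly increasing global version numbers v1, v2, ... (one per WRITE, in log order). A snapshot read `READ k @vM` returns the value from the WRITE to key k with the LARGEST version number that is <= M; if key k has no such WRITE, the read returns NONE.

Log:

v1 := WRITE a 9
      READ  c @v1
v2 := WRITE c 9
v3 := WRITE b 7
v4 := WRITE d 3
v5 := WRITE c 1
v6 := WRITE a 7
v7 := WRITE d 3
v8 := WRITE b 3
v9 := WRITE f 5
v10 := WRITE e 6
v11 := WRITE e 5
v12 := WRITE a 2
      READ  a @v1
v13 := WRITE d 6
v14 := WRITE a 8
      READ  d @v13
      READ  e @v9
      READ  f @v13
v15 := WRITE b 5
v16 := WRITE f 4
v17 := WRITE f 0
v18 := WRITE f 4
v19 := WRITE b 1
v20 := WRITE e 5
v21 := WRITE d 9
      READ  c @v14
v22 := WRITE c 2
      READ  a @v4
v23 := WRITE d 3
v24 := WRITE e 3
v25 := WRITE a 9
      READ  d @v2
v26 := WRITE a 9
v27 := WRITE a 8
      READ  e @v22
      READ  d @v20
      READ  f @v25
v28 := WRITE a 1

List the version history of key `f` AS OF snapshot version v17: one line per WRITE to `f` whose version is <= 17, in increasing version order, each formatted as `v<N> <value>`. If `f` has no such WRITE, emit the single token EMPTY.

Answer: v9 5
v16 4
v17 0

Derivation:
Scan writes for key=f with version <= 17:
  v1 WRITE a 9 -> skip
  v2 WRITE c 9 -> skip
  v3 WRITE b 7 -> skip
  v4 WRITE d 3 -> skip
  v5 WRITE c 1 -> skip
  v6 WRITE a 7 -> skip
  v7 WRITE d 3 -> skip
  v8 WRITE b 3 -> skip
  v9 WRITE f 5 -> keep
  v10 WRITE e 6 -> skip
  v11 WRITE e 5 -> skip
  v12 WRITE a 2 -> skip
  v13 WRITE d 6 -> skip
  v14 WRITE a 8 -> skip
  v15 WRITE b 5 -> skip
  v16 WRITE f 4 -> keep
  v17 WRITE f 0 -> keep
  v18 WRITE f 4 -> drop (> snap)
  v19 WRITE b 1 -> skip
  v20 WRITE e 5 -> skip
  v21 WRITE d 9 -> skip
  v22 WRITE c 2 -> skip
  v23 WRITE d 3 -> skip
  v24 WRITE e 3 -> skip
  v25 WRITE a 9 -> skip
  v26 WRITE a 9 -> skip
  v27 WRITE a 8 -> skip
  v28 WRITE a 1 -> skip
Collected: [(9, 5), (16, 4), (17, 0)]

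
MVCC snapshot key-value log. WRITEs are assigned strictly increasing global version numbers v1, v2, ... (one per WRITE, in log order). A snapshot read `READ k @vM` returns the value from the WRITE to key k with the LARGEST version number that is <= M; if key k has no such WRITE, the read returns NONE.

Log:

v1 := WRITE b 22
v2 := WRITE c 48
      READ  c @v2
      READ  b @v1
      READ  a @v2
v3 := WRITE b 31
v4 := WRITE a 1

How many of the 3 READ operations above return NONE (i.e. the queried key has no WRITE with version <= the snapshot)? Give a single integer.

Answer: 1

Derivation:
v1: WRITE b=22  (b history now [(1, 22)])
v2: WRITE c=48  (c history now [(2, 48)])
READ c @v2: history=[(2, 48)] -> pick v2 -> 48
READ b @v1: history=[(1, 22)] -> pick v1 -> 22
READ a @v2: history=[] -> no version <= 2 -> NONE
v3: WRITE b=31  (b history now [(1, 22), (3, 31)])
v4: WRITE a=1  (a history now [(4, 1)])
Read results in order: ['48', '22', 'NONE']
NONE count = 1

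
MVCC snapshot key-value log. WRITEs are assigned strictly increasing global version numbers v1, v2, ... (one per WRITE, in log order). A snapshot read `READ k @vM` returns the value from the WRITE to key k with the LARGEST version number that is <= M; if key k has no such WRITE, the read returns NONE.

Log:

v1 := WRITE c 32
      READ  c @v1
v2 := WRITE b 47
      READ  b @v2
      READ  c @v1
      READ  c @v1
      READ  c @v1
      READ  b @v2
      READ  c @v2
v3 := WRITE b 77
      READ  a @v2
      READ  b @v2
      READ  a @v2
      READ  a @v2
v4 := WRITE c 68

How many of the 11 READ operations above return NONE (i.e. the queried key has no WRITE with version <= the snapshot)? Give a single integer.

v1: WRITE c=32  (c history now [(1, 32)])
READ c @v1: history=[(1, 32)] -> pick v1 -> 32
v2: WRITE b=47  (b history now [(2, 47)])
READ b @v2: history=[(2, 47)] -> pick v2 -> 47
READ c @v1: history=[(1, 32)] -> pick v1 -> 32
READ c @v1: history=[(1, 32)] -> pick v1 -> 32
READ c @v1: history=[(1, 32)] -> pick v1 -> 32
READ b @v2: history=[(2, 47)] -> pick v2 -> 47
READ c @v2: history=[(1, 32)] -> pick v1 -> 32
v3: WRITE b=77  (b history now [(2, 47), (3, 77)])
READ a @v2: history=[] -> no version <= 2 -> NONE
READ b @v2: history=[(2, 47), (3, 77)] -> pick v2 -> 47
READ a @v2: history=[] -> no version <= 2 -> NONE
READ a @v2: history=[] -> no version <= 2 -> NONE
v4: WRITE c=68  (c history now [(1, 32), (4, 68)])
Read results in order: ['32', '47', '32', '32', '32', '47', '32', 'NONE', '47', 'NONE', 'NONE']
NONE count = 3

Answer: 3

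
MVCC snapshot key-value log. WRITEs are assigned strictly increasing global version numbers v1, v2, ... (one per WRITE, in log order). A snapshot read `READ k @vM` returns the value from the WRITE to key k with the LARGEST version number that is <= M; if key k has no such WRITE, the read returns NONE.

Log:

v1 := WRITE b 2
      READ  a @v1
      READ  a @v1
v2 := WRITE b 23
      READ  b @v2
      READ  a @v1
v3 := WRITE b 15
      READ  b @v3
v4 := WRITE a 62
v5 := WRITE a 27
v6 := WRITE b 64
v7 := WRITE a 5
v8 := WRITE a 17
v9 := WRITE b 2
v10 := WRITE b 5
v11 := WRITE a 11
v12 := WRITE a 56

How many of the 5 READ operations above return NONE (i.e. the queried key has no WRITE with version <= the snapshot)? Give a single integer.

Answer: 3

Derivation:
v1: WRITE b=2  (b history now [(1, 2)])
READ a @v1: history=[] -> no version <= 1 -> NONE
READ a @v1: history=[] -> no version <= 1 -> NONE
v2: WRITE b=23  (b history now [(1, 2), (2, 23)])
READ b @v2: history=[(1, 2), (2, 23)] -> pick v2 -> 23
READ a @v1: history=[] -> no version <= 1 -> NONE
v3: WRITE b=15  (b history now [(1, 2), (2, 23), (3, 15)])
READ b @v3: history=[(1, 2), (2, 23), (3, 15)] -> pick v3 -> 15
v4: WRITE a=62  (a history now [(4, 62)])
v5: WRITE a=27  (a history now [(4, 62), (5, 27)])
v6: WRITE b=64  (b history now [(1, 2), (2, 23), (3, 15), (6, 64)])
v7: WRITE a=5  (a history now [(4, 62), (5, 27), (7, 5)])
v8: WRITE a=17  (a history now [(4, 62), (5, 27), (7, 5), (8, 17)])
v9: WRITE b=2  (b history now [(1, 2), (2, 23), (3, 15), (6, 64), (9, 2)])
v10: WRITE b=5  (b history now [(1, 2), (2, 23), (3, 15), (6, 64), (9, 2), (10, 5)])
v11: WRITE a=11  (a history now [(4, 62), (5, 27), (7, 5), (8, 17), (11, 11)])
v12: WRITE a=56  (a history now [(4, 62), (5, 27), (7, 5), (8, 17), (11, 11), (12, 56)])
Read results in order: ['NONE', 'NONE', '23', 'NONE', '15']
NONE count = 3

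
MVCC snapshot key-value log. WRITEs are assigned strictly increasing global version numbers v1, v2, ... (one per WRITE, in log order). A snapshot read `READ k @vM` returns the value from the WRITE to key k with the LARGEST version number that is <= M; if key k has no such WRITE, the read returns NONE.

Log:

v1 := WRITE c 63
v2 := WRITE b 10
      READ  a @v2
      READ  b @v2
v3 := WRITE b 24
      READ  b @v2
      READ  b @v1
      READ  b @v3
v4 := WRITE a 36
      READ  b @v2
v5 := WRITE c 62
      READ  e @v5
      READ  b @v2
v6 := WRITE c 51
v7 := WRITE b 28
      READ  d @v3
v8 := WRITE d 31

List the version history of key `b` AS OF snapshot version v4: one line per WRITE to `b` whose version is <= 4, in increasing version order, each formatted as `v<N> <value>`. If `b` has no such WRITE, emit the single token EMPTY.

Answer: v2 10
v3 24

Derivation:
Scan writes for key=b with version <= 4:
  v1 WRITE c 63 -> skip
  v2 WRITE b 10 -> keep
  v3 WRITE b 24 -> keep
  v4 WRITE a 36 -> skip
  v5 WRITE c 62 -> skip
  v6 WRITE c 51 -> skip
  v7 WRITE b 28 -> drop (> snap)
  v8 WRITE d 31 -> skip
Collected: [(2, 10), (3, 24)]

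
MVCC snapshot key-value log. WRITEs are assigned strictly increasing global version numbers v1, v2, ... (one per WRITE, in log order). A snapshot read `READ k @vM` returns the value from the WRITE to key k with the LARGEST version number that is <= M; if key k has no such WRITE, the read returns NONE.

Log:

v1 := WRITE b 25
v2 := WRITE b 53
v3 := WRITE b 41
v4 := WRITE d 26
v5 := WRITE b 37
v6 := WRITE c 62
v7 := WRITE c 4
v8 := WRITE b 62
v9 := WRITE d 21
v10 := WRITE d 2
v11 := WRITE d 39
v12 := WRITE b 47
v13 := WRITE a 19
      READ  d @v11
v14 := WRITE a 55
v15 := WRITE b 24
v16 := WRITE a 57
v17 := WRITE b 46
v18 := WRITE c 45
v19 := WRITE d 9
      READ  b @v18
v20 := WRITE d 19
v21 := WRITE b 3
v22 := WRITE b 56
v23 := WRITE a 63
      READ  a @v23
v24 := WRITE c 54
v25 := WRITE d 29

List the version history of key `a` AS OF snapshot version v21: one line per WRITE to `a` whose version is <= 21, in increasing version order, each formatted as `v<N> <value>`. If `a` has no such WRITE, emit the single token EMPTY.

Answer: v13 19
v14 55
v16 57

Derivation:
Scan writes for key=a with version <= 21:
  v1 WRITE b 25 -> skip
  v2 WRITE b 53 -> skip
  v3 WRITE b 41 -> skip
  v4 WRITE d 26 -> skip
  v5 WRITE b 37 -> skip
  v6 WRITE c 62 -> skip
  v7 WRITE c 4 -> skip
  v8 WRITE b 62 -> skip
  v9 WRITE d 21 -> skip
  v10 WRITE d 2 -> skip
  v11 WRITE d 39 -> skip
  v12 WRITE b 47 -> skip
  v13 WRITE a 19 -> keep
  v14 WRITE a 55 -> keep
  v15 WRITE b 24 -> skip
  v16 WRITE a 57 -> keep
  v17 WRITE b 46 -> skip
  v18 WRITE c 45 -> skip
  v19 WRITE d 9 -> skip
  v20 WRITE d 19 -> skip
  v21 WRITE b 3 -> skip
  v22 WRITE b 56 -> skip
  v23 WRITE a 63 -> drop (> snap)
  v24 WRITE c 54 -> skip
  v25 WRITE d 29 -> skip
Collected: [(13, 19), (14, 55), (16, 57)]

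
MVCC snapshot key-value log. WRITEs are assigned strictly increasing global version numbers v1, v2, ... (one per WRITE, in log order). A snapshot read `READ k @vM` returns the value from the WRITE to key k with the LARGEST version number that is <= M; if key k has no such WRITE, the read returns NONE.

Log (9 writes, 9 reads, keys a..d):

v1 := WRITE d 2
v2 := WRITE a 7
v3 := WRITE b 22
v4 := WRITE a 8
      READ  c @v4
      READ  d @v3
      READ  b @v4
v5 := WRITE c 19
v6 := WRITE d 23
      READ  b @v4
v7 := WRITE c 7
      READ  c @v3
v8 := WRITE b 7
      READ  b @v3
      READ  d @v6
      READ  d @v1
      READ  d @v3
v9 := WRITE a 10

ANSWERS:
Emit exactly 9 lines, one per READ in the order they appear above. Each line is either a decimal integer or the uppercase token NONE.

v1: WRITE d=2  (d history now [(1, 2)])
v2: WRITE a=7  (a history now [(2, 7)])
v3: WRITE b=22  (b history now [(3, 22)])
v4: WRITE a=8  (a history now [(2, 7), (4, 8)])
READ c @v4: history=[] -> no version <= 4 -> NONE
READ d @v3: history=[(1, 2)] -> pick v1 -> 2
READ b @v4: history=[(3, 22)] -> pick v3 -> 22
v5: WRITE c=19  (c history now [(5, 19)])
v6: WRITE d=23  (d history now [(1, 2), (6, 23)])
READ b @v4: history=[(3, 22)] -> pick v3 -> 22
v7: WRITE c=7  (c history now [(5, 19), (7, 7)])
READ c @v3: history=[(5, 19), (7, 7)] -> no version <= 3 -> NONE
v8: WRITE b=7  (b history now [(3, 22), (8, 7)])
READ b @v3: history=[(3, 22), (8, 7)] -> pick v3 -> 22
READ d @v6: history=[(1, 2), (6, 23)] -> pick v6 -> 23
READ d @v1: history=[(1, 2), (6, 23)] -> pick v1 -> 2
READ d @v3: history=[(1, 2), (6, 23)] -> pick v1 -> 2
v9: WRITE a=10  (a history now [(2, 7), (4, 8), (9, 10)])

Answer: NONE
2
22
22
NONE
22
23
2
2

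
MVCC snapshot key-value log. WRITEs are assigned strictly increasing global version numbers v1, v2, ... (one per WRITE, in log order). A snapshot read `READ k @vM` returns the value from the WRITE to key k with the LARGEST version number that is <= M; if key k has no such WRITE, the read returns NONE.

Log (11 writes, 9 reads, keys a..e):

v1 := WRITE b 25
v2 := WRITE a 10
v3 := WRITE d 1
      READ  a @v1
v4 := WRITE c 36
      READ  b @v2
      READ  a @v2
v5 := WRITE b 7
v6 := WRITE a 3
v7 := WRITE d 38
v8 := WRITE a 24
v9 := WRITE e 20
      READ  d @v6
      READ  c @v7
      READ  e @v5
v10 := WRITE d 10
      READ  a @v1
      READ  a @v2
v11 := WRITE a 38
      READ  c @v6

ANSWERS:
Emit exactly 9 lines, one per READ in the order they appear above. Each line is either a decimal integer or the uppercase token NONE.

v1: WRITE b=25  (b history now [(1, 25)])
v2: WRITE a=10  (a history now [(2, 10)])
v3: WRITE d=1  (d history now [(3, 1)])
READ a @v1: history=[(2, 10)] -> no version <= 1 -> NONE
v4: WRITE c=36  (c history now [(4, 36)])
READ b @v2: history=[(1, 25)] -> pick v1 -> 25
READ a @v2: history=[(2, 10)] -> pick v2 -> 10
v5: WRITE b=7  (b history now [(1, 25), (5, 7)])
v6: WRITE a=3  (a history now [(2, 10), (6, 3)])
v7: WRITE d=38  (d history now [(3, 1), (7, 38)])
v8: WRITE a=24  (a history now [(2, 10), (6, 3), (8, 24)])
v9: WRITE e=20  (e history now [(9, 20)])
READ d @v6: history=[(3, 1), (7, 38)] -> pick v3 -> 1
READ c @v7: history=[(4, 36)] -> pick v4 -> 36
READ e @v5: history=[(9, 20)] -> no version <= 5 -> NONE
v10: WRITE d=10  (d history now [(3, 1), (7, 38), (10, 10)])
READ a @v1: history=[(2, 10), (6, 3), (8, 24)] -> no version <= 1 -> NONE
READ a @v2: history=[(2, 10), (6, 3), (8, 24)] -> pick v2 -> 10
v11: WRITE a=38  (a history now [(2, 10), (6, 3), (8, 24), (11, 38)])
READ c @v6: history=[(4, 36)] -> pick v4 -> 36

Answer: NONE
25
10
1
36
NONE
NONE
10
36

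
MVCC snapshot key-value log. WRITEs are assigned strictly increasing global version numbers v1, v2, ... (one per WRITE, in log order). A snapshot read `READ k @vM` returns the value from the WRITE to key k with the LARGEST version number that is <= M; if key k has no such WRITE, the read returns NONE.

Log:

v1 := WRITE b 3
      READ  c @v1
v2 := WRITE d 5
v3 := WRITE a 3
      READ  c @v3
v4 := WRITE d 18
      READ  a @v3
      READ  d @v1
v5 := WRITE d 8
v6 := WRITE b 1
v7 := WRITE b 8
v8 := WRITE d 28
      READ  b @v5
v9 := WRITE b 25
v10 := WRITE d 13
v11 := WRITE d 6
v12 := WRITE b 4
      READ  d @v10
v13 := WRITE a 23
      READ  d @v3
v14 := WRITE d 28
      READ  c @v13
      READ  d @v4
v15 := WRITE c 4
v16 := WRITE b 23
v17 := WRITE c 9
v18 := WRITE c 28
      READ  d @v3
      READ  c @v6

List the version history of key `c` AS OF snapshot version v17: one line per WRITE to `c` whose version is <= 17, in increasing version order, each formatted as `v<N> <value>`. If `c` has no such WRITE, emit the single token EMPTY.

Scan writes for key=c with version <= 17:
  v1 WRITE b 3 -> skip
  v2 WRITE d 5 -> skip
  v3 WRITE a 3 -> skip
  v4 WRITE d 18 -> skip
  v5 WRITE d 8 -> skip
  v6 WRITE b 1 -> skip
  v7 WRITE b 8 -> skip
  v8 WRITE d 28 -> skip
  v9 WRITE b 25 -> skip
  v10 WRITE d 13 -> skip
  v11 WRITE d 6 -> skip
  v12 WRITE b 4 -> skip
  v13 WRITE a 23 -> skip
  v14 WRITE d 28 -> skip
  v15 WRITE c 4 -> keep
  v16 WRITE b 23 -> skip
  v17 WRITE c 9 -> keep
  v18 WRITE c 28 -> drop (> snap)
Collected: [(15, 4), (17, 9)]

Answer: v15 4
v17 9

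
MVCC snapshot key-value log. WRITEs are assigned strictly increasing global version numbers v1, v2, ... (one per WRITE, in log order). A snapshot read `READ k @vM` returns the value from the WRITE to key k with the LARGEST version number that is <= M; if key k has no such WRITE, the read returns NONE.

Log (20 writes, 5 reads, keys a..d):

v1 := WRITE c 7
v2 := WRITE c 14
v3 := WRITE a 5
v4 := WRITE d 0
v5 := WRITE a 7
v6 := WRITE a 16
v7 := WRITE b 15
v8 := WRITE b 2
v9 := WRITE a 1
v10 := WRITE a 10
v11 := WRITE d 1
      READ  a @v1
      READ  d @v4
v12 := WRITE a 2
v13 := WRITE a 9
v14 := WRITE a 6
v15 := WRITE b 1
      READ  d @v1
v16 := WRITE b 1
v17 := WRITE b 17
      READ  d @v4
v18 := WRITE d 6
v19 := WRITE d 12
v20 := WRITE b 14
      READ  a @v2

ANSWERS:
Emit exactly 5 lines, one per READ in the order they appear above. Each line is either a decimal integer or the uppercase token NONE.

v1: WRITE c=7  (c history now [(1, 7)])
v2: WRITE c=14  (c history now [(1, 7), (2, 14)])
v3: WRITE a=5  (a history now [(3, 5)])
v4: WRITE d=0  (d history now [(4, 0)])
v5: WRITE a=7  (a history now [(3, 5), (5, 7)])
v6: WRITE a=16  (a history now [(3, 5), (5, 7), (6, 16)])
v7: WRITE b=15  (b history now [(7, 15)])
v8: WRITE b=2  (b history now [(7, 15), (8, 2)])
v9: WRITE a=1  (a history now [(3, 5), (5, 7), (6, 16), (9, 1)])
v10: WRITE a=10  (a history now [(3, 5), (5, 7), (6, 16), (9, 1), (10, 10)])
v11: WRITE d=1  (d history now [(4, 0), (11, 1)])
READ a @v1: history=[(3, 5), (5, 7), (6, 16), (9, 1), (10, 10)] -> no version <= 1 -> NONE
READ d @v4: history=[(4, 0), (11, 1)] -> pick v4 -> 0
v12: WRITE a=2  (a history now [(3, 5), (5, 7), (6, 16), (9, 1), (10, 10), (12, 2)])
v13: WRITE a=9  (a history now [(3, 5), (5, 7), (6, 16), (9, 1), (10, 10), (12, 2), (13, 9)])
v14: WRITE a=6  (a history now [(3, 5), (5, 7), (6, 16), (9, 1), (10, 10), (12, 2), (13, 9), (14, 6)])
v15: WRITE b=1  (b history now [(7, 15), (8, 2), (15, 1)])
READ d @v1: history=[(4, 0), (11, 1)] -> no version <= 1 -> NONE
v16: WRITE b=1  (b history now [(7, 15), (8, 2), (15, 1), (16, 1)])
v17: WRITE b=17  (b history now [(7, 15), (8, 2), (15, 1), (16, 1), (17, 17)])
READ d @v4: history=[(4, 0), (11, 1)] -> pick v4 -> 0
v18: WRITE d=6  (d history now [(4, 0), (11, 1), (18, 6)])
v19: WRITE d=12  (d history now [(4, 0), (11, 1), (18, 6), (19, 12)])
v20: WRITE b=14  (b history now [(7, 15), (8, 2), (15, 1), (16, 1), (17, 17), (20, 14)])
READ a @v2: history=[(3, 5), (5, 7), (6, 16), (9, 1), (10, 10), (12, 2), (13, 9), (14, 6)] -> no version <= 2 -> NONE

Answer: NONE
0
NONE
0
NONE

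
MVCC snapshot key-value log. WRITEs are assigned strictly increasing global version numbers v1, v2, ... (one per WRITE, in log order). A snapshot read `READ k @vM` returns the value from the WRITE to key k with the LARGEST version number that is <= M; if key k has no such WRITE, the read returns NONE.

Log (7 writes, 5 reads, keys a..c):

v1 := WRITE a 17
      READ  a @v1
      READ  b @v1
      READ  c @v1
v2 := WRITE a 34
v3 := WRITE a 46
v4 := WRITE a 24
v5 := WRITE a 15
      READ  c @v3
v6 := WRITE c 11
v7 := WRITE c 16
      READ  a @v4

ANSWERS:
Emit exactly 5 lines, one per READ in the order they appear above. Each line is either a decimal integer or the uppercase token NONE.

v1: WRITE a=17  (a history now [(1, 17)])
READ a @v1: history=[(1, 17)] -> pick v1 -> 17
READ b @v1: history=[] -> no version <= 1 -> NONE
READ c @v1: history=[] -> no version <= 1 -> NONE
v2: WRITE a=34  (a history now [(1, 17), (2, 34)])
v3: WRITE a=46  (a history now [(1, 17), (2, 34), (3, 46)])
v4: WRITE a=24  (a history now [(1, 17), (2, 34), (3, 46), (4, 24)])
v5: WRITE a=15  (a history now [(1, 17), (2, 34), (3, 46), (4, 24), (5, 15)])
READ c @v3: history=[] -> no version <= 3 -> NONE
v6: WRITE c=11  (c history now [(6, 11)])
v7: WRITE c=16  (c history now [(6, 11), (7, 16)])
READ a @v4: history=[(1, 17), (2, 34), (3, 46), (4, 24), (5, 15)] -> pick v4 -> 24

Answer: 17
NONE
NONE
NONE
24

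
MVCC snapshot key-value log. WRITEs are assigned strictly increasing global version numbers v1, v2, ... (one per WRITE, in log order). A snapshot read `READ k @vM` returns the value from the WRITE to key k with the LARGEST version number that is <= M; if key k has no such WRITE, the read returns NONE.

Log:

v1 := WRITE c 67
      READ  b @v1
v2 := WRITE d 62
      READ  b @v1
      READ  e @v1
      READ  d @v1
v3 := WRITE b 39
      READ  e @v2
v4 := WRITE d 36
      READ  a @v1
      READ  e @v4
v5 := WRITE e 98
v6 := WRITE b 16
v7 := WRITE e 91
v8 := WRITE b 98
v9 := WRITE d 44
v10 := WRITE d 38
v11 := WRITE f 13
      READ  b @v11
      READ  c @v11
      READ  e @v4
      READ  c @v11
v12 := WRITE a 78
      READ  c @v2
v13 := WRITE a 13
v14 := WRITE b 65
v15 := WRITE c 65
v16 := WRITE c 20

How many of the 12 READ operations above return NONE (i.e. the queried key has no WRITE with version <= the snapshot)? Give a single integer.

v1: WRITE c=67  (c history now [(1, 67)])
READ b @v1: history=[] -> no version <= 1 -> NONE
v2: WRITE d=62  (d history now [(2, 62)])
READ b @v1: history=[] -> no version <= 1 -> NONE
READ e @v1: history=[] -> no version <= 1 -> NONE
READ d @v1: history=[(2, 62)] -> no version <= 1 -> NONE
v3: WRITE b=39  (b history now [(3, 39)])
READ e @v2: history=[] -> no version <= 2 -> NONE
v4: WRITE d=36  (d history now [(2, 62), (4, 36)])
READ a @v1: history=[] -> no version <= 1 -> NONE
READ e @v4: history=[] -> no version <= 4 -> NONE
v5: WRITE e=98  (e history now [(5, 98)])
v6: WRITE b=16  (b history now [(3, 39), (6, 16)])
v7: WRITE e=91  (e history now [(5, 98), (7, 91)])
v8: WRITE b=98  (b history now [(3, 39), (6, 16), (8, 98)])
v9: WRITE d=44  (d history now [(2, 62), (4, 36), (9, 44)])
v10: WRITE d=38  (d history now [(2, 62), (4, 36), (9, 44), (10, 38)])
v11: WRITE f=13  (f history now [(11, 13)])
READ b @v11: history=[(3, 39), (6, 16), (8, 98)] -> pick v8 -> 98
READ c @v11: history=[(1, 67)] -> pick v1 -> 67
READ e @v4: history=[(5, 98), (7, 91)] -> no version <= 4 -> NONE
READ c @v11: history=[(1, 67)] -> pick v1 -> 67
v12: WRITE a=78  (a history now [(12, 78)])
READ c @v2: history=[(1, 67)] -> pick v1 -> 67
v13: WRITE a=13  (a history now [(12, 78), (13, 13)])
v14: WRITE b=65  (b history now [(3, 39), (6, 16), (8, 98), (14, 65)])
v15: WRITE c=65  (c history now [(1, 67), (15, 65)])
v16: WRITE c=20  (c history now [(1, 67), (15, 65), (16, 20)])
Read results in order: ['NONE', 'NONE', 'NONE', 'NONE', 'NONE', 'NONE', 'NONE', '98', '67', 'NONE', '67', '67']
NONE count = 8

Answer: 8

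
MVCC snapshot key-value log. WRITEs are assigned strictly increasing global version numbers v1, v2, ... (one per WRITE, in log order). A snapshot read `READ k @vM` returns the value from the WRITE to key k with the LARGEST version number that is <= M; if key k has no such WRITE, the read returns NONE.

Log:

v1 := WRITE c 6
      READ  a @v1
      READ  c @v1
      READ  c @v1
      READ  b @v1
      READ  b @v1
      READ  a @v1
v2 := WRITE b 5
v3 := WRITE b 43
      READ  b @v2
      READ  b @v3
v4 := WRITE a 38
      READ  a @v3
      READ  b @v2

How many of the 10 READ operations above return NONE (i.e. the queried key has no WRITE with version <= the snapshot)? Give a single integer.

Answer: 5

Derivation:
v1: WRITE c=6  (c history now [(1, 6)])
READ a @v1: history=[] -> no version <= 1 -> NONE
READ c @v1: history=[(1, 6)] -> pick v1 -> 6
READ c @v1: history=[(1, 6)] -> pick v1 -> 6
READ b @v1: history=[] -> no version <= 1 -> NONE
READ b @v1: history=[] -> no version <= 1 -> NONE
READ a @v1: history=[] -> no version <= 1 -> NONE
v2: WRITE b=5  (b history now [(2, 5)])
v3: WRITE b=43  (b history now [(2, 5), (3, 43)])
READ b @v2: history=[(2, 5), (3, 43)] -> pick v2 -> 5
READ b @v3: history=[(2, 5), (3, 43)] -> pick v3 -> 43
v4: WRITE a=38  (a history now [(4, 38)])
READ a @v3: history=[(4, 38)] -> no version <= 3 -> NONE
READ b @v2: history=[(2, 5), (3, 43)] -> pick v2 -> 5
Read results in order: ['NONE', '6', '6', 'NONE', 'NONE', 'NONE', '5', '43', 'NONE', '5']
NONE count = 5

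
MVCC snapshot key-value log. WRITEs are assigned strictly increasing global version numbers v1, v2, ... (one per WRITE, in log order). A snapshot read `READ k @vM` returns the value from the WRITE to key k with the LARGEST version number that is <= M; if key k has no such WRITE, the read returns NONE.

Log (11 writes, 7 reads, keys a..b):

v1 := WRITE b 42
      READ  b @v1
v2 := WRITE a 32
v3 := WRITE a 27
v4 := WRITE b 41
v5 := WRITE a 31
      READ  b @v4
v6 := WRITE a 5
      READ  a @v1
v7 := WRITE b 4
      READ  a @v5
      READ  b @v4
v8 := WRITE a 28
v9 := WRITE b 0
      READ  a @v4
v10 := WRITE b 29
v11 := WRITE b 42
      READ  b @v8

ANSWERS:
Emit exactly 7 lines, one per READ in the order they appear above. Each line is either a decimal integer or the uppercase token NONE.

Answer: 42
41
NONE
31
41
27
4

Derivation:
v1: WRITE b=42  (b history now [(1, 42)])
READ b @v1: history=[(1, 42)] -> pick v1 -> 42
v2: WRITE a=32  (a history now [(2, 32)])
v3: WRITE a=27  (a history now [(2, 32), (3, 27)])
v4: WRITE b=41  (b history now [(1, 42), (4, 41)])
v5: WRITE a=31  (a history now [(2, 32), (3, 27), (5, 31)])
READ b @v4: history=[(1, 42), (4, 41)] -> pick v4 -> 41
v6: WRITE a=5  (a history now [(2, 32), (3, 27), (5, 31), (6, 5)])
READ a @v1: history=[(2, 32), (3, 27), (5, 31), (6, 5)] -> no version <= 1 -> NONE
v7: WRITE b=4  (b history now [(1, 42), (4, 41), (7, 4)])
READ a @v5: history=[(2, 32), (3, 27), (5, 31), (6, 5)] -> pick v5 -> 31
READ b @v4: history=[(1, 42), (4, 41), (7, 4)] -> pick v4 -> 41
v8: WRITE a=28  (a history now [(2, 32), (3, 27), (5, 31), (6, 5), (8, 28)])
v9: WRITE b=0  (b history now [(1, 42), (4, 41), (7, 4), (9, 0)])
READ a @v4: history=[(2, 32), (3, 27), (5, 31), (6, 5), (8, 28)] -> pick v3 -> 27
v10: WRITE b=29  (b history now [(1, 42), (4, 41), (7, 4), (9, 0), (10, 29)])
v11: WRITE b=42  (b history now [(1, 42), (4, 41), (7, 4), (9, 0), (10, 29), (11, 42)])
READ b @v8: history=[(1, 42), (4, 41), (7, 4), (9, 0), (10, 29), (11, 42)] -> pick v7 -> 4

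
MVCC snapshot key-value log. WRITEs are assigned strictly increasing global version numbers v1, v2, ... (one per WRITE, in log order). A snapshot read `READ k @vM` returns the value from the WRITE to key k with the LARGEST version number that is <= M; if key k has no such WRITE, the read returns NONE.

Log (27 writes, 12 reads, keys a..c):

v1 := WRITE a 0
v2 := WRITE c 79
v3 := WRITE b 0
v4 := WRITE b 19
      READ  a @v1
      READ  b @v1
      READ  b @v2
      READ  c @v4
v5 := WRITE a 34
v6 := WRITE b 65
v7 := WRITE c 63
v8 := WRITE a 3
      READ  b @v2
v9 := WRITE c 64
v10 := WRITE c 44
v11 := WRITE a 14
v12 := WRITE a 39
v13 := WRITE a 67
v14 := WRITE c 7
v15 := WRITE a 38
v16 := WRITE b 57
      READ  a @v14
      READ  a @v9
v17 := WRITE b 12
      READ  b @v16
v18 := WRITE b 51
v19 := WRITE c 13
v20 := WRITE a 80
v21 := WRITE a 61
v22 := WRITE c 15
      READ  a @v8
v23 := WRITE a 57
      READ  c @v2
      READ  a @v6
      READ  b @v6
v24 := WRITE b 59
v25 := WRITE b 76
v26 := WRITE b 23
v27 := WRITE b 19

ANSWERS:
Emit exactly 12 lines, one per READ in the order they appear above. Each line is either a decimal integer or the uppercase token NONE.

v1: WRITE a=0  (a history now [(1, 0)])
v2: WRITE c=79  (c history now [(2, 79)])
v3: WRITE b=0  (b history now [(3, 0)])
v4: WRITE b=19  (b history now [(3, 0), (4, 19)])
READ a @v1: history=[(1, 0)] -> pick v1 -> 0
READ b @v1: history=[(3, 0), (4, 19)] -> no version <= 1 -> NONE
READ b @v2: history=[(3, 0), (4, 19)] -> no version <= 2 -> NONE
READ c @v4: history=[(2, 79)] -> pick v2 -> 79
v5: WRITE a=34  (a history now [(1, 0), (5, 34)])
v6: WRITE b=65  (b history now [(3, 0), (4, 19), (6, 65)])
v7: WRITE c=63  (c history now [(2, 79), (7, 63)])
v8: WRITE a=3  (a history now [(1, 0), (5, 34), (8, 3)])
READ b @v2: history=[(3, 0), (4, 19), (6, 65)] -> no version <= 2 -> NONE
v9: WRITE c=64  (c history now [(2, 79), (7, 63), (9, 64)])
v10: WRITE c=44  (c history now [(2, 79), (7, 63), (9, 64), (10, 44)])
v11: WRITE a=14  (a history now [(1, 0), (5, 34), (8, 3), (11, 14)])
v12: WRITE a=39  (a history now [(1, 0), (5, 34), (8, 3), (11, 14), (12, 39)])
v13: WRITE a=67  (a history now [(1, 0), (5, 34), (8, 3), (11, 14), (12, 39), (13, 67)])
v14: WRITE c=7  (c history now [(2, 79), (7, 63), (9, 64), (10, 44), (14, 7)])
v15: WRITE a=38  (a history now [(1, 0), (5, 34), (8, 3), (11, 14), (12, 39), (13, 67), (15, 38)])
v16: WRITE b=57  (b history now [(3, 0), (4, 19), (6, 65), (16, 57)])
READ a @v14: history=[(1, 0), (5, 34), (8, 3), (11, 14), (12, 39), (13, 67), (15, 38)] -> pick v13 -> 67
READ a @v9: history=[(1, 0), (5, 34), (8, 3), (11, 14), (12, 39), (13, 67), (15, 38)] -> pick v8 -> 3
v17: WRITE b=12  (b history now [(3, 0), (4, 19), (6, 65), (16, 57), (17, 12)])
READ b @v16: history=[(3, 0), (4, 19), (6, 65), (16, 57), (17, 12)] -> pick v16 -> 57
v18: WRITE b=51  (b history now [(3, 0), (4, 19), (6, 65), (16, 57), (17, 12), (18, 51)])
v19: WRITE c=13  (c history now [(2, 79), (7, 63), (9, 64), (10, 44), (14, 7), (19, 13)])
v20: WRITE a=80  (a history now [(1, 0), (5, 34), (8, 3), (11, 14), (12, 39), (13, 67), (15, 38), (20, 80)])
v21: WRITE a=61  (a history now [(1, 0), (5, 34), (8, 3), (11, 14), (12, 39), (13, 67), (15, 38), (20, 80), (21, 61)])
v22: WRITE c=15  (c history now [(2, 79), (7, 63), (9, 64), (10, 44), (14, 7), (19, 13), (22, 15)])
READ a @v8: history=[(1, 0), (5, 34), (8, 3), (11, 14), (12, 39), (13, 67), (15, 38), (20, 80), (21, 61)] -> pick v8 -> 3
v23: WRITE a=57  (a history now [(1, 0), (5, 34), (8, 3), (11, 14), (12, 39), (13, 67), (15, 38), (20, 80), (21, 61), (23, 57)])
READ c @v2: history=[(2, 79), (7, 63), (9, 64), (10, 44), (14, 7), (19, 13), (22, 15)] -> pick v2 -> 79
READ a @v6: history=[(1, 0), (5, 34), (8, 3), (11, 14), (12, 39), (13, 67), (15, 38), (20, 80), (21, 61), (23, 57)] -> pick v5 -> 34
READ b @v6: history=[(3, 0), (4, 19), (6, 65), (16, 57), (17, 12), (18, 51)] -> pick v6 -> 65
v24: WRITE b=59  (b history now [(3, 0), (4, 19), (6, 65), (16, 57), (17, 12), (18, 51), (24, 59)])
v25: WRITE b=76  (b history now [(3, 0), (4, 19), (6, 65), (16, 57), (17, 12), (18, 51), (24, 59), (25, 76)])
v26: WRITE b=23  (b history now [(3, 0), (4, 19), (6, 65), (16, 57), (17, 12), (18, 51), (24, 59), (25, 76), (26, 23)])
v27: WRITE b=19  (b history now [(3, 0), (4, 19), (6, 65), (16, 57), (17, 12), (18, 51), (24, 59), (25, 76), (26, 23), (27, 19)])

Answer: 0
NONE
NONE
79
NONE
67
3
57
3
79
34
65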